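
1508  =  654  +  854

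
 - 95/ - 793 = 95/793 = 0.12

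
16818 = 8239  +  8579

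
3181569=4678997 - 1497428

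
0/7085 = 0=0.00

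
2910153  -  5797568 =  - 2887415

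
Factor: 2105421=3^1*421^1*1667^1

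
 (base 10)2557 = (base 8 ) 4775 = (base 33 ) 2bg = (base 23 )4J4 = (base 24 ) 4ad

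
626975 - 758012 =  - 131037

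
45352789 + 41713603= 87066392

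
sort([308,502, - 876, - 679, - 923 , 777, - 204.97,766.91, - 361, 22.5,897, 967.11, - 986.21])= [ - 986.21,-923,-876,-679,-361, - 204.97, 22.5,308  ,  502,766.91,  777, 897,967.11 ]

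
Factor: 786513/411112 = 2^( - 3 )*3^1*7^1*43^1*59^( - 1 )= 903/472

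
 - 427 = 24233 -24660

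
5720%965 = 895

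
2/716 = 1/358 = 0.00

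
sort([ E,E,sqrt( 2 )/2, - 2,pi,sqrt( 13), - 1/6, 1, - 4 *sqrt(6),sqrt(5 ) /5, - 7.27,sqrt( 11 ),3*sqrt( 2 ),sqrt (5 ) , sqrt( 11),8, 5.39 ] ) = [ - 4*sqrt(6), - 7.27, - 2,-1/6,sqrt(5 )/5 , sqrt( 2)/2, 1,sqrt( 5 ) , E,E,pi,  sqrt( 11 ),sqrt( 11 ),sqrt( 13 ), 3*sqrt( 2) , 5.39,8 ] 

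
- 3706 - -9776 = 6070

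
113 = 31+82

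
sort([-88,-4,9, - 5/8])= [ - 88, - 4, - 5/8,9 ]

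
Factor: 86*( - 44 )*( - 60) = 227040 = 2^5 * 3^1*5^1*11^1*43^1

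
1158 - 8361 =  - 7203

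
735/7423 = 735/7423 = 0.10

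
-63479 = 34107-97586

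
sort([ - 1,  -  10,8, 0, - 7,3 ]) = [ - 10, - 7  , - 1 , 0,3, 8 ]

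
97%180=97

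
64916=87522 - 22606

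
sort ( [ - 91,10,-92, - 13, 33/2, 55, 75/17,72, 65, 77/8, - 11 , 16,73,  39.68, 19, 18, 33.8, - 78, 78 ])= [ - 92, - 91, - 78, - 13, - 11, 75/17, 77/8, 10, 16, 33/2, 18,19, 33.8 , 39.68, 55, 65, 72, 73,78 ]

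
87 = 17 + 70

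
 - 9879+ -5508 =-15387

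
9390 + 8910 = 18300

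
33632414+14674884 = 48307298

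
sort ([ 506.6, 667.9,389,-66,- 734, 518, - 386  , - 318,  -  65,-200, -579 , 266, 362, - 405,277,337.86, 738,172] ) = [ - 734, - 579, - 405,-386, - 318, - 200, -66, - 65,172, 266,277,337.86,  362,  389, 506.6,518,667.9, 738 ]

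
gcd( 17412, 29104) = 4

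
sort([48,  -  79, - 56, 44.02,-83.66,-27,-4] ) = [ - 83.66, - 79, - 56, - 27,-4, 44.02, 48] 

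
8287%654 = 439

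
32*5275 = 168800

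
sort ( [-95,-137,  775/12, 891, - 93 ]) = [  -  137, - 95,- 93,775/12, 891]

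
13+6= 19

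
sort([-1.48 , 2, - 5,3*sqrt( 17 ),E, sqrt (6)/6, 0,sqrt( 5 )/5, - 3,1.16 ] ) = [ - 5, - 3  , - 1.48 , 0,sqrt(6 ) /6 , sqrt ( 5)/5,1.16,2, E,3*sqrt( 17 ) ]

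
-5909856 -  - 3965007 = -1944849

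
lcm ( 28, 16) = 112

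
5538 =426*13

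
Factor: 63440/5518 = 2^3*5^1*13^1* 31^( - 1)*61^1*89^( - 1 )= 31720/2759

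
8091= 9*899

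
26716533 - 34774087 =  - 8057554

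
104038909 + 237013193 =341052102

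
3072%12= 0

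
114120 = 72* 1585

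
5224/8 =653 = 653.00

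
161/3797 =161/3797 =0.04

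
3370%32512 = 3370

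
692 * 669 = 462948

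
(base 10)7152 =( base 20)HHC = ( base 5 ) 212102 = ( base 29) 8EI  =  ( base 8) 15760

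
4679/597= 7 + 500/597 =7.84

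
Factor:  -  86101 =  - 29^1*2969^1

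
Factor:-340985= - 5^1 *47^1*1451^1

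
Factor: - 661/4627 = -7^(  -  1 ) = - 1/7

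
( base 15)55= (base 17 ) 4C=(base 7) 143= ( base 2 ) 1010000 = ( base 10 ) 80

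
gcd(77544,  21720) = 24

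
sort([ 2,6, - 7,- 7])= [ - 7,-7 , 2, 6 ]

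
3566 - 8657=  - 5091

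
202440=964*210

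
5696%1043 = 481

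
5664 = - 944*( - 6 ) 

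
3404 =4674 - 1270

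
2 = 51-49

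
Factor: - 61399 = - 13^1*4723^1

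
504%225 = 54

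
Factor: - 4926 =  - 2^1*3^1 *821^1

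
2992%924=220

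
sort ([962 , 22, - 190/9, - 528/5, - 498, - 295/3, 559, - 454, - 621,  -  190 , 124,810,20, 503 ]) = [  -  621, - 498, - 454, - 190, - 528/5, - 295/3,-190/9, 20,22, 124,503, 559,810, 962]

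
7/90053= 7/90053= 0.00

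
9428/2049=9428/2049 = 4.60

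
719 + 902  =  1621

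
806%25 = 6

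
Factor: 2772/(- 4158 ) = -2/3 = - 2^1 * 3^(-1)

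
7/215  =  7/215  =  0.03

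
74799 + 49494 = 124293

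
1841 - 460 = 1381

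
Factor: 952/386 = 476/193 = 2^2*7^1*17^1 *193^( - 1)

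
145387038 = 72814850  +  72572188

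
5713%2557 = 599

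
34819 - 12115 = 22704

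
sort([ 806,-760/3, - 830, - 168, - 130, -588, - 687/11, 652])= [ - 830, - 588, - 760/3, -168 , - 130,-687/11, 652, 806 ] 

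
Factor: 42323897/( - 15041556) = - 2^ ( - 2)*3^( - 2) * 7^2*  11^1* 17^1*31^1*149^1*417821^( - 1 )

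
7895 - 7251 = 644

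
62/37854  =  31/18927 = 0.00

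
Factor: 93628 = 2^2*89^1*263^1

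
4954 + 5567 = 10521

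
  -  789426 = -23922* 33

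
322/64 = 5 + 1/32 = 5.03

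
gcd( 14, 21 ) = 7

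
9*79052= 711468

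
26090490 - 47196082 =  - 21105592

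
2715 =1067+1648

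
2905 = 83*35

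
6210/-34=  - 183 + 6/17  =  - 182.65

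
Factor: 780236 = 2^2*131^1*1489^1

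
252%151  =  101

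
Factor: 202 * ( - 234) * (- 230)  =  2^3*3^2*5^1*13^1*23^1 * 101^1=10871640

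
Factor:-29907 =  - 3^2*3323^1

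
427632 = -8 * ( - 53454)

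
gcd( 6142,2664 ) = 74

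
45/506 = 45/506 = 0.09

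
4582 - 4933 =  - 351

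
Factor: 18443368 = 2^3*17^1*135613^1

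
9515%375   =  140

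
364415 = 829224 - 464809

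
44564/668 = 66  +  119/167=66.71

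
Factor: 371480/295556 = 2^1*5^1*251^1 * 1997^( - 1)  =  2510/1997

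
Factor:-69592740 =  - 2^2*3^1*5^1*7^2*23671^1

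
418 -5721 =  - 5303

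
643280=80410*8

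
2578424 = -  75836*( - 34 ) 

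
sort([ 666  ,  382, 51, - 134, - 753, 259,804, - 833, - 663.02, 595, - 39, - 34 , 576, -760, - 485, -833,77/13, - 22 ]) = [ - 833, - 833, - 760, - 753, - 663.02, - 485, - 134, - 39, - 34, - 22, 77/13, 51 , 259,382 , 576,595 , 666,  804 ]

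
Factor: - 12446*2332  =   - 29024072 = - 2^3*7^2*11^1 * 53^1*127^1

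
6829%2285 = 2259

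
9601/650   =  9601/650 = 14.77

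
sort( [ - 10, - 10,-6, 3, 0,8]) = [-10, - 10, - 6 , 0,3, 8]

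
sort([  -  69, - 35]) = [ - 69 , - 35] 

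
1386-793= 593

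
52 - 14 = 38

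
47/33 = 47/33 = 1.42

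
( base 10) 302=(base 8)456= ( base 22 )dg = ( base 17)10d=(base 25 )c2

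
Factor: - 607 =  - 607^1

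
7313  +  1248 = 8561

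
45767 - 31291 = 14476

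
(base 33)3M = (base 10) 121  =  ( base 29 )45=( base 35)3G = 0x79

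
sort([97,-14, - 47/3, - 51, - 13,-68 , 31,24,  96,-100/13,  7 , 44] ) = [ - 68, - 51,  -  47/3,-14, - 13, - 100/13  ,  7, 24, 31,44,96,97]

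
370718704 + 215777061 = 586495765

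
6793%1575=493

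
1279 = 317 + 962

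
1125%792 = 333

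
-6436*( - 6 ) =38616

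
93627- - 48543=142170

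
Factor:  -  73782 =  - 2^1 * 3^2*4099^1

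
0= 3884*0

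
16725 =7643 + 9082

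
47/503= 47/503 = 0.09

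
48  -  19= 29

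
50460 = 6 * 8410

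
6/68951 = 6/68951 = 0.00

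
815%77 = 45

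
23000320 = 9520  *2416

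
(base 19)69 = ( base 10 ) 123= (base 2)1111011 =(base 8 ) 173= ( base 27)4f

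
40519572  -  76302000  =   - 35782428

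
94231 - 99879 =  - 5648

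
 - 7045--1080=  -  5965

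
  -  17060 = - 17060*1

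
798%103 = 77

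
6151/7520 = 6151/7520 = 0.82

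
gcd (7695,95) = 95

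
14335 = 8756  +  5579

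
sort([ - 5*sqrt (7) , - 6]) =[ - 5*sqrt( 7 ), - 6 ] 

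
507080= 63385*8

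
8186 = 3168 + 5018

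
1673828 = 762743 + 911085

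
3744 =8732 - 4988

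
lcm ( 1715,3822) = 133770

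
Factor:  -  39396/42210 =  - 14/15 = - 2^1*3^(  -  1) *5^( - 1 )*7^1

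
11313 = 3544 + 7769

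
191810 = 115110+76700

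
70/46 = 35/23 = 1.52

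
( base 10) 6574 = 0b1100110101110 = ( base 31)6Q2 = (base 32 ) 6DE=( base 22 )dci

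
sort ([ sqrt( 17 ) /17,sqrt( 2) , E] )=[sqrt( 17)/17, sqrt( 2 ), E ]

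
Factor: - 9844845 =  - 3^1 * 5^1*656323^1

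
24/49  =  24/49 = 0.49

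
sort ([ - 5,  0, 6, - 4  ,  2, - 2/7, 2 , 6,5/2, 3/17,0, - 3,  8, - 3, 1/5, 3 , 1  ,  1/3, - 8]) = [ - 8, - 5 , - 4, - 3 ,  -  3, -2/7, 0,0,  3/17, 1/5,1/3 , 1,  2, 2, 5/2, 3,  6,6, 8] 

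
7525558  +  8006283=15531841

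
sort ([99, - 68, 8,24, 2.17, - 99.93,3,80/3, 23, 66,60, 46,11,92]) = [  -  99.93, - 68,2.17,3,8,11,  23, 24,80/3,46, 60 , 66, 92, 99] 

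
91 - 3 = 88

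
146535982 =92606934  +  53929048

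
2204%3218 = 2204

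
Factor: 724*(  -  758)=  - 548792 = - 2^3 * 181^1*379^1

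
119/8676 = 119/8676 = 0.01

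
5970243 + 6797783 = 12768026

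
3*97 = 291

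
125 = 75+50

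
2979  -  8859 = -5880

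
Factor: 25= 5^2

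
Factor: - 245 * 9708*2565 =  - 6100749900=-2^2*3^4*5^2*7^2*19^1*809^1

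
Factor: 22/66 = 3^( - 1 )  =  1/3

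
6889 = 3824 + 3065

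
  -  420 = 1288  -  1708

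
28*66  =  1848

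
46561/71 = 46561/71  =  655.79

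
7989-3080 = 4909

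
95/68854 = 95/68854 = 0.00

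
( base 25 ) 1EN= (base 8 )1746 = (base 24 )1HE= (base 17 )37C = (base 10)998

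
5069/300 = 16 + 269/300 = 16.90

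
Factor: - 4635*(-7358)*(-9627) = -328322384910 = -2^1*3^3  *  5^1 * 13^1*103^1*283^1*3209^1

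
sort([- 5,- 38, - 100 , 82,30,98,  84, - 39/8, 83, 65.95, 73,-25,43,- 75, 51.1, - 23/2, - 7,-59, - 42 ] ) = [-100,-75 , -59,-42,-38, - 25, - 23/2, - 7, - 5, - 39/8, 30, 43,51.1, 65.95,73,82, 83, 84, 98 ] 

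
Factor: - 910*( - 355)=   323050 = 2^1 * 5^2*7^1*13^1*71^1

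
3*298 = 894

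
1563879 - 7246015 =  - 5682136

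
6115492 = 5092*1201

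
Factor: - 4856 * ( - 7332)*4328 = 154094942976= 2^8*3^1*13^1 * 47^1*541^1 * 607^1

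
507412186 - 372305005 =135107181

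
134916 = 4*33729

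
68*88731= 6033708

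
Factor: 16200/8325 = 72/37 = 2^3*3^2*37^ (-1)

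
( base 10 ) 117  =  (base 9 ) 140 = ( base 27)49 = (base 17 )6F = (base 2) 1110101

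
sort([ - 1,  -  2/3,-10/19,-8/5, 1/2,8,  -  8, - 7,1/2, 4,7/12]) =[ - 8 ,-7, - 8/5, - 1,  -  2/3,-10/19,1/2,1/2,7/12, 4,8]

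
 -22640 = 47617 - 70257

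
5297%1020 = 197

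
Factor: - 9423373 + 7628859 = -1794514 = - 2^1*193^1*4649^1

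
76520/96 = 9565/12=797.08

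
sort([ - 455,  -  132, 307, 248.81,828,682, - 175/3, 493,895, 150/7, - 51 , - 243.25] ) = [ - 455, - 243.25,-132, - 175/3, - 51, 150/7,248.81, 307,493,  682, 828,895 ]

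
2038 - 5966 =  - 3928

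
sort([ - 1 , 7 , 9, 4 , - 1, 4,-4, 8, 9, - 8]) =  [ - 8, - 4, - 1,- 1, 4,4, 7, 8,9 , 9] 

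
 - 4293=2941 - 7234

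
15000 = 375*40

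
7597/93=7597/93 = 81.69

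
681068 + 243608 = 924676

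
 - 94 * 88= -8272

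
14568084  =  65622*222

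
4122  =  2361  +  1761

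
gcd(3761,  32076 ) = 1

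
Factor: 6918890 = 2^1 * 5^1 * 11^1*31^1*2029^1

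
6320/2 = 3160  =  3160.00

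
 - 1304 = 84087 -85391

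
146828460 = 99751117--47077343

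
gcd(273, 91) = 91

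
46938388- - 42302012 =89240400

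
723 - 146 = 577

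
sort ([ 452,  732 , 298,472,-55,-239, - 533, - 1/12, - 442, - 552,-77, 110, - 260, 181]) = [ - 552 , - 533,  -  442 , - 260, - 239,-77, - 55,  -  1/12 , 110 , 181, 298,  452, 472, 732] 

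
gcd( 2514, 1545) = 3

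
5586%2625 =336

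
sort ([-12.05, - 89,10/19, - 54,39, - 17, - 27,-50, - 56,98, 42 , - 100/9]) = [-89, -56, - 54,-50,-27, - 17, - 12.05, - 100/9, 10/19,  39, 42, 98]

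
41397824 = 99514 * 416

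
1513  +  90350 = 91863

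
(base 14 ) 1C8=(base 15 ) 19C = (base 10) 372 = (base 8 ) 564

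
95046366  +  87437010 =182483376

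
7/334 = 7/334 = 0.02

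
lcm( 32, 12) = 96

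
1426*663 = 945438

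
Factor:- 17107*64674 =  - 1106378118=- 2^1*3^2*3593^1*17107^1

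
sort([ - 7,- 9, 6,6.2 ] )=[ - 9,-7,6,6.2 ]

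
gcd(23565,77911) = 1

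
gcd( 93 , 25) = 1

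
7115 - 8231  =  -1116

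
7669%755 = 119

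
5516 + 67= 5583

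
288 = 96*3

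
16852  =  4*4213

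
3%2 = 1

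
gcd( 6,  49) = 1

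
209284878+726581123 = 935866001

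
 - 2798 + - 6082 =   -  8880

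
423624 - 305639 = 117985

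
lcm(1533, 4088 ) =12264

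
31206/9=3467 + 1/3  =  3467.33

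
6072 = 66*92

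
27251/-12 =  - 27251/12 = - 2270.92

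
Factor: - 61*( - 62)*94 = 355508 = 2^2*31^1*47^1 * 61^1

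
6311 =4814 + 1497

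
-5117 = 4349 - 9466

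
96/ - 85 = -96/85=- 1.13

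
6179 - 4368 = 1811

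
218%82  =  54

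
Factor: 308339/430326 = 503/702 = 2^( - 1 )*3^( - 3 )*13^( - 1)*503^1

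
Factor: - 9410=-2^1*5^1*941^1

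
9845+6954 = 16799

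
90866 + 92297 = 183163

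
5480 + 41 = 5521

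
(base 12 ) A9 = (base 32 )41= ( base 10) 129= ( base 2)10000001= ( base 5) 1004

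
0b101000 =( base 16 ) 28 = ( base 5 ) 130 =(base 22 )1i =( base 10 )40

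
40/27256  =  5/3407 = 0.00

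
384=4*96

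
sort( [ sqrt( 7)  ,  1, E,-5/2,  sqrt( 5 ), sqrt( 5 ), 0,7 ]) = [ - 5/2, 0, 1,sqrt(5),sqrt( 5),sqrt(7),E, 7 ]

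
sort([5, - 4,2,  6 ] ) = [- 4, 2,5, 6]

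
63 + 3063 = 3126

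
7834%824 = 418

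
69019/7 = 69019/7 = 9859.86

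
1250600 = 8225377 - 6974777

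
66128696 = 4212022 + 61916674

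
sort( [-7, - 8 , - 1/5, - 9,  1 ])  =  [-9, - 8, - 7,- 1/5 , 1] 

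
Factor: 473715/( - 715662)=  - 2^ ( - 1)*5^1*11^2 * 457^( - 1 )   =  - 605/914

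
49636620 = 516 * 96195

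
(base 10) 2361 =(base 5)33421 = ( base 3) 10020110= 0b100100111001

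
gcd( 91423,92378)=1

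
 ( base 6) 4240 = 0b1111000000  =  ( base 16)3c0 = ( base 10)960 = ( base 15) 440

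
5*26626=133130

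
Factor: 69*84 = 5796 = 2^2*3^2 *7^1*23^1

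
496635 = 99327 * 5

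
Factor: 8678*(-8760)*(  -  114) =8666197920=2^5*3^2*5^1*19^1*73^1*4339^1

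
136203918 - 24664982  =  111538936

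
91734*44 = 4036296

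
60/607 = 60/607 =0.10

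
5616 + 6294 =11910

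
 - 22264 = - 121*184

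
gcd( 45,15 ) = 15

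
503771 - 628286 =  - 124515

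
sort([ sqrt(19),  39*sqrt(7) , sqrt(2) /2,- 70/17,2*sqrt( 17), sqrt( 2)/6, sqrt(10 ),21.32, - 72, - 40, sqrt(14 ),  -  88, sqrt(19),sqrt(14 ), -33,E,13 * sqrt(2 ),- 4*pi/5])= [ - 88, - 72, - 40,  -  33, - 70/17,-4*pi/5,  sqrt(2 )/6, sqrt ( 2 )/2, E,sqrt( 10 ),sqrt( 14 ), sqrt(14)  ,  sqrt( 19 ), sqrt(19),2*sqrt( 17 ),  13 * sqrt(2 ),21.32,  39*sqrt( 7 )] 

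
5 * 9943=49715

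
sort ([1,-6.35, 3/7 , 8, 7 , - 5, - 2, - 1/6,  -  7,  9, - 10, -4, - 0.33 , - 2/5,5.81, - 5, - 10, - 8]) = [ - 10,  -  10, - 8,-7,  -  6.35,- 5,- 5, - 4 , - 2 ,- 2/5, - 0.33,-1/6  ,  3/7,1 , 5.81 , 7 , 8, 9]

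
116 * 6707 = 778012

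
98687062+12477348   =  111164410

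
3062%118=112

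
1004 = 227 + 777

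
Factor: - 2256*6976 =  - 15737856=- 2^10*3^1*47^1*109^1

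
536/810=268/405  =  0.66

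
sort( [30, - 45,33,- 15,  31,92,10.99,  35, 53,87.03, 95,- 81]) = [ - 81,-45, - 15,  10.99, 30,31,33, 35, 53, 87.03, 92, 95]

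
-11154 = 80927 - 92081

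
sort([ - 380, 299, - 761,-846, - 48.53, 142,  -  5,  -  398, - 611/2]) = [ - 846,-761, - 398, - 380 , - 611/2, - 48.53, - 5,142,299 ]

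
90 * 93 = 8370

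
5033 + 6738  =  11771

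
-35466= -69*514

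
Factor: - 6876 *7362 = -50621112=- 2^3*3^4*191^1*409^1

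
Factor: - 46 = - 2^1*23^1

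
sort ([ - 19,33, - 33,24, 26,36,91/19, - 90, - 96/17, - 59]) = [ - 90, - 59, - 33, - 19, - 96/17,91/19,24,26,33,36] 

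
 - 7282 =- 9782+2500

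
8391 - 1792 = 6599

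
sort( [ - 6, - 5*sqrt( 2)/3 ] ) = [ - 6, - 5*sqrt( 2)/3]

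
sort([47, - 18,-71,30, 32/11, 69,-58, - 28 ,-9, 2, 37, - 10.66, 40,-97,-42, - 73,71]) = [-97,-73, - 71 , - 58, - 42, - 28, - 18, - 10.66,  -  9,2  ,  32/11,  30 , 37,  40, 47, 69,71]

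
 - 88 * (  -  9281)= 816728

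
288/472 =36/59= 0.61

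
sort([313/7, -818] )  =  [ - 818, 313/7] 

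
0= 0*7135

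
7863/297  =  26 + 47/99 = 26.47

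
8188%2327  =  1207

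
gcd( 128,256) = 128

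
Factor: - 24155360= -2^5*5^1*223^1 * 677^1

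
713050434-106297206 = 606753228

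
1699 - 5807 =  - 4108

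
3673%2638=1035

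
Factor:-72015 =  -3^1*5^1*4801^1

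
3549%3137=412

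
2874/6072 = 479/1012 = 0.47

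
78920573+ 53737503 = 132658076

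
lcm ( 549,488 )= 4392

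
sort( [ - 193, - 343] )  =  [ - 343, - 193] 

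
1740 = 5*348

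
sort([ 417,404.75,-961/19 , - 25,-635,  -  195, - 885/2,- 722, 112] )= [-722, - 635,-885/2,-195,-961/19, - 25, 112, 404.75,417]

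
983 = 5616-4633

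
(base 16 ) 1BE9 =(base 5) 212040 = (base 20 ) HH5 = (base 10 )7145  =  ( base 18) 140h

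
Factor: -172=-2^2 * 43^1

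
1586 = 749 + 837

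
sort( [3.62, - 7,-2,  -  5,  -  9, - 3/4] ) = [ - 9, - 7 ,- 5, - 2, - 3/4,  3.62] 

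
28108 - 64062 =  - 35954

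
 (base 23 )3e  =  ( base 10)83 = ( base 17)4f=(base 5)313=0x53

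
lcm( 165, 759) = 3795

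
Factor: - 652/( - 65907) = 2^2 * 3^( - 3 ) *163^1 * 2441^( - 1)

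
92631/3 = 30877 = 30877.00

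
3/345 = 1/115=0.01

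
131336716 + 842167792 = 973504508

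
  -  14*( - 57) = 798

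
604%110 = 54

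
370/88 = 185/44 = 4.20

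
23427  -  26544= - 3117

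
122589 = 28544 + 94045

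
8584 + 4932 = 13516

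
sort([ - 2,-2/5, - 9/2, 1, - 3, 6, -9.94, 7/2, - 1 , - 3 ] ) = [ - 9.94, - 9/2, - 3, - 3, - 2 ,  -  1 , - 2/5,1,7/2,6 ] 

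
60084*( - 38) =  - 2283192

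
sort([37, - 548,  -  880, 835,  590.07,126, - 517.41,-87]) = [ - 880,- 548,  -  517.41, - 87, 37, 126,590.07,835]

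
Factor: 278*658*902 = 2^3 *7^1*11^1*41^1*47^1*139^1 = 164997448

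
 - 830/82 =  - 11 + 36/41 =- 10.12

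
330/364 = 165/182 = 0.91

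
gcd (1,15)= 1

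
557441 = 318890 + 238551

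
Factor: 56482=2^1*31^1*911^1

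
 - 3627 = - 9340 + 5713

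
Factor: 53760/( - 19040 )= - 48/17=- 2^4*3^1*17^( - 1 )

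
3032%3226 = 3032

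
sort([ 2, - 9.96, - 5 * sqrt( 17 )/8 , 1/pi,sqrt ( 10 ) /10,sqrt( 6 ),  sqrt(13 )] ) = [ - 9.96, - 5*sqrt( 17)/8,sqrt( 10)/10,  1/pi , 2,  sqrt( 6),sqrt(13)] 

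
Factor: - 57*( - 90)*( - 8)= -2^4*3^3*5^1*19^1 = - 41040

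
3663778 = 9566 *383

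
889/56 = 127/8=15.88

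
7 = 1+6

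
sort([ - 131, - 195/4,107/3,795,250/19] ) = [- 131,-195/4, 250/19,  107/3,795]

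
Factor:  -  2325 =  - 3^1*5^2*31^1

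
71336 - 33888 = 37448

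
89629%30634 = 28361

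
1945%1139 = 806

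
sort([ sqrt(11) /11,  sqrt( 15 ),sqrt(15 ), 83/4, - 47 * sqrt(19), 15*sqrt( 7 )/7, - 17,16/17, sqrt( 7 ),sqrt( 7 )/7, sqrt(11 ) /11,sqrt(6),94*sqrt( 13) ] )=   [ - 47 * sqrt ( 19), -17, sqrt(11) /11,sqrt( 11) /11,sqrt( 7) /7, 16/17, sqrt( 6 ),sqrt( 7), sqrt(15 ), sqrt( 15), 15* sqrt(7 )/7, 83/4 , 94*sqrt(13 ) ] 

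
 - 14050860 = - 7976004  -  6074856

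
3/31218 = 1/10406 = 0.00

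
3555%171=135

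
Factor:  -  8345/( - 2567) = 5^1*17^(-1) * 151^( - 1 )*1669^1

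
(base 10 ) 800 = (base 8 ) 1440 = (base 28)10g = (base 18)288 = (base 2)1100100000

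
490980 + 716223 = 1207203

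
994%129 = 91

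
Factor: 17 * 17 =289 = 17^2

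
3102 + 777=3879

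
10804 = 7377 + 3427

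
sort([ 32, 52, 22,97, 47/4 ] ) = [ 47/4,22,32, 52,97] 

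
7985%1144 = 1121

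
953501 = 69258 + 884243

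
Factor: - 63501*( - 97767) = 3^5*17^1*61^1 * 71^1 *347^1 = 6208302267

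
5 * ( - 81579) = -407895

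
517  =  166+351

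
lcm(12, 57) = 228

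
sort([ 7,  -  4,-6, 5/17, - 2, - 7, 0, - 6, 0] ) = [ - 7, - 6 , - 6, - 4, - 2 , 0, 0, 5/17,7 ] 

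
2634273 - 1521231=1113042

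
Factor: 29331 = 3^2*3259^1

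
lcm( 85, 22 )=1870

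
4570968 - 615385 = 3955583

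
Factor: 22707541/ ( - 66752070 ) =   -  2^( - 1 )*3^ ( - 1)*5^ (- 1 )*7^( - 1 )*11^(-2 )*37^( - 1) * 71^( - 1 ) *22707541^1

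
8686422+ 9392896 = 18079318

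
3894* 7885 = 30704190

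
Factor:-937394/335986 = -468697/167993 = -7^(-1) * 103^(-1)*233^( - 1)*468697^1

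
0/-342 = 0/1 =-0.00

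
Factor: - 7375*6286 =-46359250=-2^1*5^3* 7^1 * 59^1* 449^1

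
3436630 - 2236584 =1200046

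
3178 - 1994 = 1184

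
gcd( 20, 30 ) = 10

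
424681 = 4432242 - 4007561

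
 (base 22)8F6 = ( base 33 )3sh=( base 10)4208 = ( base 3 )12202212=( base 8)10160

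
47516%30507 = 17009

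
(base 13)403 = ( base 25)124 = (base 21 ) 1B7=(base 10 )679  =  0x2a7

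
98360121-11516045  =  86844076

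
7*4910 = 34370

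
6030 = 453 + 5577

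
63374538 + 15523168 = 78897706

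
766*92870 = 71138420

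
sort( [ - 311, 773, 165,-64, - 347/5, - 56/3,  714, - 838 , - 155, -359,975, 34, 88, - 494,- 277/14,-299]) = [ - 838, - 494,  -  359,  -  311, - 299,-155, - 347/5, - 64,-277/14, - 56/3,34, 88,  165, 714, 773, 975]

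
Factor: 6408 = 2^3*3^2*89^1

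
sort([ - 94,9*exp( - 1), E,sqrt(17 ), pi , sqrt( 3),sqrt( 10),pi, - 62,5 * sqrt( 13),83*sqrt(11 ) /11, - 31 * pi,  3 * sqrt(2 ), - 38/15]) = [ - 31 * pi, - 94, - 62, - 38/15, sqrt ( 3 ), E,pi,pi, sqrt( 10),9*exp (-1 ),sqrt( 17), 3 * sqrt(2),5 * sqrt(13),83* sqrt(11) /11]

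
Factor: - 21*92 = -1932 = - 2^2*3^1*7^1*23^1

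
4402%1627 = 1148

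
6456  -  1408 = 5048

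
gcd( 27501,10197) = 309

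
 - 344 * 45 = - 15480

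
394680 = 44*8970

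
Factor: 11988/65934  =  2/11 = 2^1*11^ (-1 ) 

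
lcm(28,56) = 56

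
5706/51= 1902/17= 111.88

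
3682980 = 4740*777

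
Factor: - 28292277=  - 3^1*13^1*23^1*31541^1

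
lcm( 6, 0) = 0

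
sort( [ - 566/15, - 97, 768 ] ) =[ - 97,- 566/15, 768] 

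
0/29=0 =0.00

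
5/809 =5/809  =  0.01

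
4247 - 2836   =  1411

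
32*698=22336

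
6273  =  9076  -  2803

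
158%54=50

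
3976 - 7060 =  - 3084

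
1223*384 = 469632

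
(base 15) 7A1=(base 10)1726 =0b11010111110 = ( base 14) 8b4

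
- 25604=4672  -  30276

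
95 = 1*95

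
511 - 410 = 101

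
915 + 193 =1108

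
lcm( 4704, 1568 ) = 4704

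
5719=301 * 19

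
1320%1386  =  1320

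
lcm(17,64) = 1088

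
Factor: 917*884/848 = 202657/212 = 2^ ( - 2)*7^1*13^1*17^1*53^( - 1)*131^1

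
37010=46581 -9571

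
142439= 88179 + 54260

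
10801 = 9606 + 1195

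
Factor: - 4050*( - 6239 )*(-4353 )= - 109991386350 = -  2^1*3^5*5^2*17^1*367^1*1451^1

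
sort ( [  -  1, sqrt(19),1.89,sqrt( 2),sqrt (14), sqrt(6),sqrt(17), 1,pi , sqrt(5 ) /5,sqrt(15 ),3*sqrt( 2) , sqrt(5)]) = [ - 1, sqrt(5 ) /5,1, sqrt(2),  1.89 , sqrt(5 ),sqrt(6),pi, sqrt ( 14), sqrt ( 15 ),sqrt( 17),3  *sqrt(2), sqrt( 19)]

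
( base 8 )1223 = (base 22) 17l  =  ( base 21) 1A8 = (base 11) 54A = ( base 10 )659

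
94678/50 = 1893+14/25= 1893.56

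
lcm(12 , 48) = 48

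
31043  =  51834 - 20791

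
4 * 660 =2640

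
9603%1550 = 303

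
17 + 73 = 90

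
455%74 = 11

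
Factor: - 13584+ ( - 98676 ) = - 112260 =- 2^2*3^1*5^1*1871^1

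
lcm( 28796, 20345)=1871740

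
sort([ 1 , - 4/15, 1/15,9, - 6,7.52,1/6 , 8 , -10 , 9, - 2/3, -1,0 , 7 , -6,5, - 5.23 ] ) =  [ - 10 , - 6,-6,  -  5.23 ,-1,-2/3, - 4/15, 0, 1/15,1/6,1,5, 7, 7.52, 8, 9, 9]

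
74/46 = 37/23 = 1.61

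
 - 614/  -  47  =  614/47  =  13.06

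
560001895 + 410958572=970960467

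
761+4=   765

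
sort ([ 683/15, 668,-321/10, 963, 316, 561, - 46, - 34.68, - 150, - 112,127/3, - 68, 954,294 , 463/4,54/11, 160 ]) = [-150, - 112,-68, - 46, - 34.68, - 321/10, 54/11, 127/3, 683/15 , 463/4,160,294,316,561,  668,  954, 963] 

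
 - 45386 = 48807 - 94193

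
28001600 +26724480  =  54726080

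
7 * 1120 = 7840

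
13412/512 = 3353/128 = 26.20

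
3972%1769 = 434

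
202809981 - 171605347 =31204634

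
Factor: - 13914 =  - 2^1 * 3^2*773^1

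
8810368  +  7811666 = 16622034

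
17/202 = 17/202 = 0.08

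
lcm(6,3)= 6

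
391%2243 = 391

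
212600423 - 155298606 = 57301817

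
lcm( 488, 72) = 4392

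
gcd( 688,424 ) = 8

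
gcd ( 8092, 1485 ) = 1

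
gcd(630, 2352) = 42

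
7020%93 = 45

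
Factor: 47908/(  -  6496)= -59/8 = - 2^( - 3 )*59^1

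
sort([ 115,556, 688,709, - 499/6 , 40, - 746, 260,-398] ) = [ - 746, - 398,  -  499/6, 40, 115, 260,556, 688, 709]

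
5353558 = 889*6022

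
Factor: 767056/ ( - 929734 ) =-2^3*13^(  -  1) * 191^1*251^1*35759^( - 1 )  =  -  383528/464867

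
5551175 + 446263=5997438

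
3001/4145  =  3001/4145 =0.72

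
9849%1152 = 633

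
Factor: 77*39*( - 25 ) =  - 75075 = - 3^1*5^2*7^1 * 11^1 * 13^1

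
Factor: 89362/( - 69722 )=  - 7^1*13^1*71^(-1) = - 91/71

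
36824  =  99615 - 62791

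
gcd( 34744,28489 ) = 1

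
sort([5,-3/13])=[  -  3/13, 5 ]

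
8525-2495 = 6030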